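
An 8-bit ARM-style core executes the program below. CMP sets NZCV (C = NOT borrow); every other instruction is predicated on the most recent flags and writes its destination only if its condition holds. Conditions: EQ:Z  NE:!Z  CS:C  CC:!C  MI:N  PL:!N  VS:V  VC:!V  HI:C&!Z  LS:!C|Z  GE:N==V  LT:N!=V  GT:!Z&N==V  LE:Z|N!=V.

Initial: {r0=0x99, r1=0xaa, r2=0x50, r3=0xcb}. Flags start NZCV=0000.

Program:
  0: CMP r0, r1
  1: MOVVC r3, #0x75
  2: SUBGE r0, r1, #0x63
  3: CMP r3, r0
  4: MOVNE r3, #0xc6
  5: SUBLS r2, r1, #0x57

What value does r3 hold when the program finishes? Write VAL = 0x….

0: ✓ CMP  NZCV=1000
1: ✓ MOVVC  r3←0x75
2: · SUBGE
3: ✓ CMP  NZCV=1001
4: ✓ MOVNE  r3←0xc6
5: ✓ SUBLS  r2←0x53

VAL = 0xc6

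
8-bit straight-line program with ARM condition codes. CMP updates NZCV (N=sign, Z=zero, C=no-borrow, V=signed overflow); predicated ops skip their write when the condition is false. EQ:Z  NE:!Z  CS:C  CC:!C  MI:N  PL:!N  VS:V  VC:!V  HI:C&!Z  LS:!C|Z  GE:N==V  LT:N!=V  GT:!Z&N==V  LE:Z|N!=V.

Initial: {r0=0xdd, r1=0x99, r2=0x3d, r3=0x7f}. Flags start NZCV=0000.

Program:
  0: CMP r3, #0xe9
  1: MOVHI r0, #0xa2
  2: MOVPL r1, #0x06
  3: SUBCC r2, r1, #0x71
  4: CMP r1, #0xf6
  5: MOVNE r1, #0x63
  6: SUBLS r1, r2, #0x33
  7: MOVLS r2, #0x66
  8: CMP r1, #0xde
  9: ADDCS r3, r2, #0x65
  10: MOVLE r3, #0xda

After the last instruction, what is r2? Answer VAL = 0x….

0: ✓ CMP  NZCV=1001
1: · MOVHI
2: · MOVPL
3: ✓ SUBCC  r2←0x28
4: ✓ CMP  NZCV=1000
5: ✓ MOVNE  r1←0x63
6: ✓ SUBLS  r1←0xf5
7: ✓ MOVLS  r2←0x66
8: ✓ CMP  NZCV=0010
9: ✓ ADDCS  r3←0xcb
10: · MOVLE

VAL = 0x66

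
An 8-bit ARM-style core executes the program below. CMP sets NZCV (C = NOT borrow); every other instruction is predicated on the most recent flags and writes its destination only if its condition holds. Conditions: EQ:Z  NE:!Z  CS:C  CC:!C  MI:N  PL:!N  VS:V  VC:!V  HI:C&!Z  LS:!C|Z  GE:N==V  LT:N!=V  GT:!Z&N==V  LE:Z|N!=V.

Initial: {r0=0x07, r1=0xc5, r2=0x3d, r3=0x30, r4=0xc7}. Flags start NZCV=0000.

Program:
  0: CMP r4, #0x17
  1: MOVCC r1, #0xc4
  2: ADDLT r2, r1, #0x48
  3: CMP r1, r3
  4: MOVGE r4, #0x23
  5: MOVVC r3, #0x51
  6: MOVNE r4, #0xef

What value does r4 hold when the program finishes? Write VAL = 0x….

VAL = 0xef

0: ✓ CMP  NZCV=1010
1: · MOVCC
2: ✓ ADDLT  r2←0x0d
3: ✓ CMP  NZCV=1010
4: · MOVGE
5: ✓ MOVVC  r3←0x51
6: ✓ MOVNE  r4←0xef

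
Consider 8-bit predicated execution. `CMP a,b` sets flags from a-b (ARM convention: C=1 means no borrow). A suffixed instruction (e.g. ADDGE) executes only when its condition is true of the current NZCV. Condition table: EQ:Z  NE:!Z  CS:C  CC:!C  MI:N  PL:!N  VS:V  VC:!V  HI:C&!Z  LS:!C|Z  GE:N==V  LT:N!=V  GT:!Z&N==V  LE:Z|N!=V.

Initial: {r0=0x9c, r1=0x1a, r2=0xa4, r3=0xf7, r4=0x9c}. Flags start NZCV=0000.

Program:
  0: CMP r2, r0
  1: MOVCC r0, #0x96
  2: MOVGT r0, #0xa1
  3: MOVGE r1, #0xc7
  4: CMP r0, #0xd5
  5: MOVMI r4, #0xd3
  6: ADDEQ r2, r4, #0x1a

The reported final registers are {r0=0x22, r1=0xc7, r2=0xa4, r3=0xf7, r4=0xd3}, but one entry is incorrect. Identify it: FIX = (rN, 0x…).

FIX = (r0, 0xa1)

0: ✓ CMP  NZCV=0010
1: · MOVCC
2: ✓ MOVGT  r0←0xa1
3: ✓ MOVGE  r1←0xc7
4: ✓ CMP  NZCV=1000
5: ✓ MOVMI  r4←0xd3
6: · ADDEQ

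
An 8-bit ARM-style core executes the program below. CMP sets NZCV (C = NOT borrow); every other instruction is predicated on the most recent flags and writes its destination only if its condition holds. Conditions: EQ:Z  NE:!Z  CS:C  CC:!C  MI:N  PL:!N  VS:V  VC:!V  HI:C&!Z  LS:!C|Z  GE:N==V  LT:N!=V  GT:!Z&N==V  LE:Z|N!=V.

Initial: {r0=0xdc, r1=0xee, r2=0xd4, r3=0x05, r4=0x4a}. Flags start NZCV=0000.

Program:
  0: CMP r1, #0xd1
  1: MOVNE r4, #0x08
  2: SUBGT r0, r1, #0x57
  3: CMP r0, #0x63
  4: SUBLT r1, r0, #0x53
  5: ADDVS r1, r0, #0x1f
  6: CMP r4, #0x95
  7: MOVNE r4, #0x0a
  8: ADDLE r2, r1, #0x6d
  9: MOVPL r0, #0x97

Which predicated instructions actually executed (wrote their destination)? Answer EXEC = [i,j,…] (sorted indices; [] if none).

EXEC = [1,2,4,5,7,9]

[0] flags=0010 → (cmp)
[1] flags=0010 NE?T → r4=0x08
[2] flags=0010 GT?T → r0=0x97
[3] flags=0011 → (cmp)
[4] flags=0011 LT?T → r1=0x44
[5] flags=0011 VS?T → r1=0xb6
[6] flags=0000 → (cmp)
[7] flags=0000 NE?T → r4=0x0a
[8] flags=0000 LE?F → skip
[9] flags=0000 PL?T → r0=0x97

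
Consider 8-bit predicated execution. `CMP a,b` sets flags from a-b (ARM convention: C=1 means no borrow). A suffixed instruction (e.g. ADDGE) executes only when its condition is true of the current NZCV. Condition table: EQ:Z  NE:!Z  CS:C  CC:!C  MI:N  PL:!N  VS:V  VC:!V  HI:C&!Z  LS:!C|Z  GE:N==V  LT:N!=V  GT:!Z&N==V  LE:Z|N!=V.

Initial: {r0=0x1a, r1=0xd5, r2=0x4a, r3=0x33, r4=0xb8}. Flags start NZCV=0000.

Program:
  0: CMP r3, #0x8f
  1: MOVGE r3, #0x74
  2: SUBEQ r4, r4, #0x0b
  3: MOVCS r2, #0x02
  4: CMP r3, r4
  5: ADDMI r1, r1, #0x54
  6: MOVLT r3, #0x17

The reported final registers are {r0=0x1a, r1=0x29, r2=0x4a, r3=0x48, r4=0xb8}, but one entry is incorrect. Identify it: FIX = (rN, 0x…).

FIX = (r3, 0x74)

0: ✓ CMP  NZCV=1001
1: ✓ MOVGE  r3←0x74
2: · SUBEQ
3: · MOVCS
4: ✓ CMP  NZCV=1001
5: ✓ ADDMI  r1←0x29
6: · MOVLT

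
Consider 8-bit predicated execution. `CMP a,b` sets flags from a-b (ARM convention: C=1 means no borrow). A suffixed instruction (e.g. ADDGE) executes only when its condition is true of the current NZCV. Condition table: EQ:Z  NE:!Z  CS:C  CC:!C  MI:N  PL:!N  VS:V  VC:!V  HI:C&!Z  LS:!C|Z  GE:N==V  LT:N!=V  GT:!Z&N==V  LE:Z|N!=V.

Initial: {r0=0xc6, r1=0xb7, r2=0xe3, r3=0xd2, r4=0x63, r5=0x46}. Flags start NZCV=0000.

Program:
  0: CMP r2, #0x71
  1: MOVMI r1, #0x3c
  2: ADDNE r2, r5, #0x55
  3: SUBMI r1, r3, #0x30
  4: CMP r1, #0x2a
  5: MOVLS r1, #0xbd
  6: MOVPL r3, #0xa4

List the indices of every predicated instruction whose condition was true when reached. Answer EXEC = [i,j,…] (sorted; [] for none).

EXEC = [2]

[0] flags=0011 → (cmp)
[1] flags=0011 MI?F → skip
[2] flags=0011 NE?T → r2=0x9b
[3] flags=0011 MI?F → skip
[4] flags=1010 → (cmp)
[5] flags=1010 LS?F → skip
[6] flags=1010 PL?F → skip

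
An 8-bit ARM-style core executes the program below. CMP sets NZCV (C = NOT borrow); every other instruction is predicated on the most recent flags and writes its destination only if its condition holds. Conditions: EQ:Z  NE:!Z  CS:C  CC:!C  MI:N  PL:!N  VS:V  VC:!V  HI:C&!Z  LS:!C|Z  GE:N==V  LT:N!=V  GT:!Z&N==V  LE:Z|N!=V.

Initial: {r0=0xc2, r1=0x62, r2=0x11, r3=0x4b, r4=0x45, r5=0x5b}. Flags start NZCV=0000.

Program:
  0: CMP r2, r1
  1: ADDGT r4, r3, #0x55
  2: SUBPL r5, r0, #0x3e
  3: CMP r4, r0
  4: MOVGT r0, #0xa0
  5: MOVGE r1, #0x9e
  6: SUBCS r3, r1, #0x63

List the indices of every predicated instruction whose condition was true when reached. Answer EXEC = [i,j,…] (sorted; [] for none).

EXEC = [4,5]

[0] flags=1000 → (cmp)
[1] flags=1000 GT?F → skip
[2] flags=1000 PL?F → skip
[3] flags=1001 → (cmp)
[4] flags=1001 GT?T → r0=0xa0
[5] flags=1001 GE?T → r1=0x9e
[6] flags=1001 CS?F → skip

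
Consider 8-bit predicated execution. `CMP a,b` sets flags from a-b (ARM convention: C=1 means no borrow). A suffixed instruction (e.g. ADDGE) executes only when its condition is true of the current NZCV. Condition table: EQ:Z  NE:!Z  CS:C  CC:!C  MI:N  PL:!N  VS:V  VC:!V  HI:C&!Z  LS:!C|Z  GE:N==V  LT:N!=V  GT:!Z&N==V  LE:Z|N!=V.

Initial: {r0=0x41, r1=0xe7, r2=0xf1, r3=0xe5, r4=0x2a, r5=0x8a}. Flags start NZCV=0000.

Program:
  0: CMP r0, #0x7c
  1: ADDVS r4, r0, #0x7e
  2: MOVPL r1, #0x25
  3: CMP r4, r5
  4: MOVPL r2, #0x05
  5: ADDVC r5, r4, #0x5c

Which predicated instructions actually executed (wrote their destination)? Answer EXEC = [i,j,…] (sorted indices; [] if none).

[0] flags=1000 → (cmp)
[1] flags=1000 VS?F → skip
[2] flags=1000 PL?F → skip
[3] flags=1001 → (cmp)
[4] flags=1001 PL?F → skip
[5] flags=1001 VC?F → skip

EXEC = []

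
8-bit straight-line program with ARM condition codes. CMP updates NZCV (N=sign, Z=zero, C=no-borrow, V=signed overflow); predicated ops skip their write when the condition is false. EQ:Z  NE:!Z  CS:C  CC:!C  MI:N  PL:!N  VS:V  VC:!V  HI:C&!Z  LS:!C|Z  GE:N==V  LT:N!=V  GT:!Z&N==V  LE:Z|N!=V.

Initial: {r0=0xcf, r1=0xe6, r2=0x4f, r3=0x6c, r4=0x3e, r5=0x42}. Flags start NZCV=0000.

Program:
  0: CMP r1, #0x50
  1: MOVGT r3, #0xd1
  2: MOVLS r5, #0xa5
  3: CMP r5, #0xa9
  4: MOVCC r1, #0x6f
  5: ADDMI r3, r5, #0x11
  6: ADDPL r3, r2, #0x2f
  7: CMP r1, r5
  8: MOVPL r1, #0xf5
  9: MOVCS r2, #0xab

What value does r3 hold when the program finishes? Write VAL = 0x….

[0] flags=1010 → (cmp)
[1] flags=1010 GT?F → skip
[2] flags=1010 LS?F → skip
[3] flags=1001 → (cmp)
[4] flags=1001 CC?T → r1=0x6f
[5] flags=1001 MI?T → r3=0x53
[6] flags=1001 PL?F → skip
[7] flags=0010 → (cmp)
[8] flags=0010 PL?T → r1=0xf5
[9] flags=0010 CS?T → r2=0xab

VAL = 0x53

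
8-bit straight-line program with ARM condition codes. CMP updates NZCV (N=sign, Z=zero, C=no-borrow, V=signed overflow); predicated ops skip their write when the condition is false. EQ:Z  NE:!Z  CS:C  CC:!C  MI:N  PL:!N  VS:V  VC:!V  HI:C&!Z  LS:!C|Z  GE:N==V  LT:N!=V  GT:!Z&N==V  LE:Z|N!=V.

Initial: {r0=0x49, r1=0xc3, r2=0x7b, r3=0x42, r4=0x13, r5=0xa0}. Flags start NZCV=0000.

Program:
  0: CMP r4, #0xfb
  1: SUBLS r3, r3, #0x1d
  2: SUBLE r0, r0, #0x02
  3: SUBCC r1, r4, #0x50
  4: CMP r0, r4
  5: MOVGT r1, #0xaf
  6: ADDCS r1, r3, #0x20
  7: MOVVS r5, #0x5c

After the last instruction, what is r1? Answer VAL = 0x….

VAL = 0x45

[0] flags=0000 → (cmp)
[1] flags=0000 LS?T → r3=0x25
[2] flags=0000 LE?F → skip
[3] flags=0000 CC?T → r1=0xc3
[4] flags=0010 → (cmp)
[5] flags=0010 GT?T → r1=0xaf
[6] flags=0010 CS?T → r1=0x45
[7] flags=0010 VS?F → skip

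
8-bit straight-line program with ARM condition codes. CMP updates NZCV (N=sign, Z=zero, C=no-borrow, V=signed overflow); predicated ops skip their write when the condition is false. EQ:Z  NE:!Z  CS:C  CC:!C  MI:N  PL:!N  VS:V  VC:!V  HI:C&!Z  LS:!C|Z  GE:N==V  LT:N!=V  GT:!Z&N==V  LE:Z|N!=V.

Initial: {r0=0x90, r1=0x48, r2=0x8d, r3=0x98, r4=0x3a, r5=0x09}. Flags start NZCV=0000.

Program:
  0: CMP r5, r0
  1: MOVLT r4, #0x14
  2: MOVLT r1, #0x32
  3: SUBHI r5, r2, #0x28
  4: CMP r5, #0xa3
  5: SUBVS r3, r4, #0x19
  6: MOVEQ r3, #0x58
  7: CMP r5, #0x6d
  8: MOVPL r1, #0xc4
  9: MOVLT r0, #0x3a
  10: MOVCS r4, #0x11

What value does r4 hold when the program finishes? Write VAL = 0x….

[0] flags=0000 → (cmp)
[1] flags=0000 LT?F → skip
[2] flags=0000 LT?F → skip
[3] flags=0000 HI?F → skip
[4] flags=0000 → (cmp)
[5] flags=0000 VS?F → skip
[6] flags=0000 EQ?F → skip
[7] flags=1000 → (cmp)
[8] flags=1000 PL?F → skip
[9] flags=1000 LT?T → r0=0x3a
[10] flags=1000 CS?F → skip

VAL = 0x3a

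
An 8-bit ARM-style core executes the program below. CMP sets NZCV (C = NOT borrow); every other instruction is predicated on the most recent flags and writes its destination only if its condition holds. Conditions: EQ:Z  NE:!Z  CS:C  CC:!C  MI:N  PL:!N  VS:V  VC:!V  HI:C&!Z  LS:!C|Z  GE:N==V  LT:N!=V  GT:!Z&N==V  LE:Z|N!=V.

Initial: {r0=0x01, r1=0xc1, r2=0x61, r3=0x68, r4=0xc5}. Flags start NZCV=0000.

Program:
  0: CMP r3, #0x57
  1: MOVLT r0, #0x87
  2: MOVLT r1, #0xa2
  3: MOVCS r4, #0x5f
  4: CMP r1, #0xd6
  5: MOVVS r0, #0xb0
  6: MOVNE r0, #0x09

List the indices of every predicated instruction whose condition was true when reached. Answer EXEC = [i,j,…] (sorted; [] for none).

EXEC = [3,6]

[0] flags=0010 → (cmp)
[1] flags=0010 LT?F → skip
[2] flags=0010 LT?F → skip
[3] flags=0010 CS?T → r4=0x5f
[4] flags=1000 → (cmp)
[5] flags=1000 VS?F → skip
[6] flags=1000 NE?T → r0=0x09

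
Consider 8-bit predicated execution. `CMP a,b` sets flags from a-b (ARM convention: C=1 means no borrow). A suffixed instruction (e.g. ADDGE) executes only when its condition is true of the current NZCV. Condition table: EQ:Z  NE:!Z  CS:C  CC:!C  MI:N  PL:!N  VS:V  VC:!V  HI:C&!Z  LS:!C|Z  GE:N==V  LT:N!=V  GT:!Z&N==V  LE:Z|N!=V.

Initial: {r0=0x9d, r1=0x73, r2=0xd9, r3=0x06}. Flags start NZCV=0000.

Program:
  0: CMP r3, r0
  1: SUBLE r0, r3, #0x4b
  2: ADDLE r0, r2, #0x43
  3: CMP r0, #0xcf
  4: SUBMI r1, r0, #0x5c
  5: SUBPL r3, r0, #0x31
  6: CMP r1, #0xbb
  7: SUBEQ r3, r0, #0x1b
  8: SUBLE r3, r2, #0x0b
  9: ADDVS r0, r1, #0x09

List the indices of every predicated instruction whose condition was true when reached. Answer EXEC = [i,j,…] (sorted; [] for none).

EXEC = [4,9]

[0] flags=0000 → (cmp)
[1] flags=0000 LE?F → skip
[2] flags=0000 LE?F → skip
[3] flags=1000 → (cmp)
[4] flags=1000 MI?T → r1=0x41
[5] flags=1000 PL?F → skip
[6] flags=1001 → (cmp)
[7] flags=1001 EQ?F → skip
[8] flags=1001 LE?F → skip
[9] flags=1001 VS?T → r0=0x4a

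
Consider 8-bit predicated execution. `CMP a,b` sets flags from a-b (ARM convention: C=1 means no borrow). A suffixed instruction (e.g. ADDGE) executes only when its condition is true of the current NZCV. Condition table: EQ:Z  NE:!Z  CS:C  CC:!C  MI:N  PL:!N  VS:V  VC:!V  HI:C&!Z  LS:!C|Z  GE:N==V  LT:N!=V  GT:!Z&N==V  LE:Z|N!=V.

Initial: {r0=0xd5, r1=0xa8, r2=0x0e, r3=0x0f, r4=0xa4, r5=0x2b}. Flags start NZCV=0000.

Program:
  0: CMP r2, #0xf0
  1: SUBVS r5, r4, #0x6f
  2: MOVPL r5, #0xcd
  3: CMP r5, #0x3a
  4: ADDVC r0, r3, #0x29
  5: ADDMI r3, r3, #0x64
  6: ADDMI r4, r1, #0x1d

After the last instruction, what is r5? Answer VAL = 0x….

[0] flags=0000 → (cmp)
[1] flags=0000 VS?F → skip
[2] flags=0000 PL?T → r5=0xcd
[3] flags=1010 → (cmp)
[4] flags=1010 VC?T → r0=0x38
[5] flags=1010 MI?T → r3=0x73
[6] flags=1010 MI?T → r4=0xc5

VAL = 0xcd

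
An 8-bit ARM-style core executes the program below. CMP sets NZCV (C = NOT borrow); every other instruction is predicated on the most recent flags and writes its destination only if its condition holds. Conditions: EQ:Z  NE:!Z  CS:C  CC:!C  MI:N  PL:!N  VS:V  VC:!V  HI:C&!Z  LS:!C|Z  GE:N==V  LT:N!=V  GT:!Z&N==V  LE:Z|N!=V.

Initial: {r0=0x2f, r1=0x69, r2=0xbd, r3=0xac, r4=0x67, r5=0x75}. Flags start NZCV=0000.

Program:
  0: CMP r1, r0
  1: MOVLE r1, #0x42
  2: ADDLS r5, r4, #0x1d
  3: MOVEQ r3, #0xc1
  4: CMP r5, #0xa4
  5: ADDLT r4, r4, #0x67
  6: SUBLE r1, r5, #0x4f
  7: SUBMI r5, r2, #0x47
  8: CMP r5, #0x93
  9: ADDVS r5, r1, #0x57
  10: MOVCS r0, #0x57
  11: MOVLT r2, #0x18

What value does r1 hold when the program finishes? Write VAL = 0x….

[0] flags=0010 → (cmp)
[1] flags=0010 LE?F → skip
[2] flags=0010 LS?F → skip
[3] flags=0010 EQ?F → skip
[4] flags=1001 → (cmp)
[5] flags=1001 LT?F → skip
[6] flags=1001 LE?F → skip
[7] flags=1001 MI?T → r5=0x76
[8] flags=1001 → (cmp)
[9] flags=1001 VS?T → r5=0xc0
[10] flags=1001 CS?F → skip
[11] flags=1001 LT?F → skip

VAL = 0x69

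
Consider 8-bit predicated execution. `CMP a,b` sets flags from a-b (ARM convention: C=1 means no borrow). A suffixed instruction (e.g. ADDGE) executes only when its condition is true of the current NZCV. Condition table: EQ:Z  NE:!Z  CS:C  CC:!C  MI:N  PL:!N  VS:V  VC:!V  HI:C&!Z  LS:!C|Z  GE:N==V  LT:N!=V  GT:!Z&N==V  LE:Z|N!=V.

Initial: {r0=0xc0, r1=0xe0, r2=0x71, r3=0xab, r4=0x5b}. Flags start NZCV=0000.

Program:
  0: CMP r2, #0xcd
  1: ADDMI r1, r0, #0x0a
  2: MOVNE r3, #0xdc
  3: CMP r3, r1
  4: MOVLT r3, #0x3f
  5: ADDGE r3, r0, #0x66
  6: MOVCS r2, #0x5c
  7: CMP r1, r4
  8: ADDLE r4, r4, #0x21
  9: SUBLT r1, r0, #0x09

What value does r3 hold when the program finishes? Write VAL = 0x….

VAL = 0x26

0: ✓ CMP  NZCV=1001
1: ✓ ADDMI  r1←0xca
2: ✓ MOVNE  r3←0xdc
3: ✓ CMP  NZCV=0010
4: · MOVLT
5: ✓ ADDGE  r3←0x26
6: ✓ MOVCS  r2←0x5c
7: ✓ CMP  NZCV=0011
8: ✓ ADDLE  r4←0x7c
9: ✓ SUBLT  r1←0xb7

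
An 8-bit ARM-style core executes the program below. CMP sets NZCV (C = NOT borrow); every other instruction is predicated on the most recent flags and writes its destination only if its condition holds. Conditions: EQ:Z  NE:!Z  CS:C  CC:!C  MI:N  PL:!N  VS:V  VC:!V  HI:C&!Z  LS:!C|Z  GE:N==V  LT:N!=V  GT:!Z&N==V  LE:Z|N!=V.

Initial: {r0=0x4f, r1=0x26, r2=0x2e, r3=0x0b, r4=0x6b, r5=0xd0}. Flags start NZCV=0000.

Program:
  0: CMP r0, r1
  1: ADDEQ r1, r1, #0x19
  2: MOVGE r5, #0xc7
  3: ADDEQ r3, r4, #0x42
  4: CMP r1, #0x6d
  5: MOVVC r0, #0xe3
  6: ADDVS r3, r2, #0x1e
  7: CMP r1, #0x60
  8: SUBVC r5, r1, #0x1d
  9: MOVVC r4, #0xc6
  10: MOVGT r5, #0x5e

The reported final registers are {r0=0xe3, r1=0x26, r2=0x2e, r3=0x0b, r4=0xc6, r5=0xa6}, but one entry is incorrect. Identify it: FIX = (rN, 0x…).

0: ✓ CMP  NZCV=0010
1: · ADDEQ
2: ✓ MOVGE  r5←0xc7
3: · ADDEQ
4: ✓ CMP  NZCV=1000
5: ✓ MOVVC  r0←0xe3
6: · ADDVS
7: ✓ CMP  NZCV=1000
8: ✓ SUBVC  r5←0x09
9: ✓ MOVVC  r4←0xc6
10: · MOVGT

FIX = (r5, 0x09)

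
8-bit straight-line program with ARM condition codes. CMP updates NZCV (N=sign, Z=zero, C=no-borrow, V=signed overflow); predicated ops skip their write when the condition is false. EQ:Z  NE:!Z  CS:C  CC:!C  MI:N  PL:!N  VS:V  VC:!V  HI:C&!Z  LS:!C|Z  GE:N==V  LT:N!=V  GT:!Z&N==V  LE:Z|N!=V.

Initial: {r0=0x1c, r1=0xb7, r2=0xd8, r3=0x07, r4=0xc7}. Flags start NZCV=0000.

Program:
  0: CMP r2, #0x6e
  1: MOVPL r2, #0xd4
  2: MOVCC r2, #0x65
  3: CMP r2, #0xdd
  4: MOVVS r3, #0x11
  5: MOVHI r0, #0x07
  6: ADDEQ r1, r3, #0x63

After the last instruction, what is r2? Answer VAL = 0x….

VAL = 0xd4

[0] flags=0011 → (cmp)
[1] flags=0011 PL?T → r2=0xd4
[2] flags=0011 CC?F → skip
[3] flags=1000 → (cmp)
[4] flags=1000 VS?F → skip
[5] flags=1000 HI?F → skip
[6] flags=1000 EQ?F → skip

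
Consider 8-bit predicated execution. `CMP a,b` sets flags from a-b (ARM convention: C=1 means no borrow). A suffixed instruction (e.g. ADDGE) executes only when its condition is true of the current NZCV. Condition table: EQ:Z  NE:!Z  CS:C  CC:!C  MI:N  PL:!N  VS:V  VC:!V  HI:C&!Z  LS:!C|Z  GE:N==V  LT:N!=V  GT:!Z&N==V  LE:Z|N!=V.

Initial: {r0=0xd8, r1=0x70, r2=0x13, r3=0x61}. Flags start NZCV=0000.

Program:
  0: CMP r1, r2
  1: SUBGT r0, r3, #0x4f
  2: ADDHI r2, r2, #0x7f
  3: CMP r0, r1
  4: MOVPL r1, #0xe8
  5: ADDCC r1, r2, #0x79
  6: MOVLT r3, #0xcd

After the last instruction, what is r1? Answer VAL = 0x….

0: ✓ CMP  NZCV=0010
1: ✓ SUBGT  r0←0x12
2: ✓ ADDHI  r2←0x92
3: ✓ CMP  NZCV=1000
4: · MOVPL
5: ✓ ADDCC  r1←0x0b
6: ✓ MOVLT  r3←0xcd

VAL = 0x0b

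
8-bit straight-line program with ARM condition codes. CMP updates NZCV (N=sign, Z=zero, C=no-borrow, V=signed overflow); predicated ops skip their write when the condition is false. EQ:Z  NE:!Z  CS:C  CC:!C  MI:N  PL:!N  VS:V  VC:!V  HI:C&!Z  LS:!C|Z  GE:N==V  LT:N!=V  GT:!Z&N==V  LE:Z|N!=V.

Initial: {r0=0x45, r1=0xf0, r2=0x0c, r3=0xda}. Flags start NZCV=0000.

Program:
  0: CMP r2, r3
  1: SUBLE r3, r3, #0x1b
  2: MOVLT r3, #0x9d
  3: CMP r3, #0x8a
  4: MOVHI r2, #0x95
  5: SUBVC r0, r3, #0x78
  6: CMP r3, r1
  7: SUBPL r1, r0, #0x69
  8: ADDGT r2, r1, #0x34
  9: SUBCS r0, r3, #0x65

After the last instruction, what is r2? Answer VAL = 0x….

[0] flags=0000 → (cmp)
[1] flags=0000 LE?F → skip
[2] flags=0000 LT?F → skip
[3] flags=0010 → (cmp)
[4] flags=0010 HI?T → r2=0x95
[5] flags=0010 VC?T → r0=0x62
[6] flags=1000 → (cmp)
[7] flags=1000 PL?F → skip
[8] flags=1000 GT?F → skip
[9] flags=1000 CS?F → skip

VAL = 0x95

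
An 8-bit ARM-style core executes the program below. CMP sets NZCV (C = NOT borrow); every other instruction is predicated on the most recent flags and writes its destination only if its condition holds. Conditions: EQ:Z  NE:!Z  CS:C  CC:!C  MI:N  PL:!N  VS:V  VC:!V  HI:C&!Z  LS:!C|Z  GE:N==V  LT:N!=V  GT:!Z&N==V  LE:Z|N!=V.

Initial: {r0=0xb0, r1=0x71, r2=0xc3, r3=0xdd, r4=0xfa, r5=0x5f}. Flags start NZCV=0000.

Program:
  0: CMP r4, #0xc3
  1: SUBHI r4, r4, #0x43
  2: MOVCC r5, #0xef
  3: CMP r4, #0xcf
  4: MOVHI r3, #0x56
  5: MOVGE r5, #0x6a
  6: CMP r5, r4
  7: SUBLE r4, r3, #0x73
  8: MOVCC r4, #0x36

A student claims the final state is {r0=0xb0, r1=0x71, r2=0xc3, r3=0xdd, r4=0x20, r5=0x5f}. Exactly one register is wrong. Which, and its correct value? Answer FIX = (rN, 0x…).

FIX = (r4, 0x36)

0: ✓ CMP  NZCV=0010
1: ✓ SUBHI  r4←0xb7
2: · MOVCC
3: ✓ CMP  NZCV=1000
4: · MOVHI
5: · MOVGE
6: ✓ CMP  NZCV=1001
7: · SUBLE
8: ✓ MOVCC  r4←0x36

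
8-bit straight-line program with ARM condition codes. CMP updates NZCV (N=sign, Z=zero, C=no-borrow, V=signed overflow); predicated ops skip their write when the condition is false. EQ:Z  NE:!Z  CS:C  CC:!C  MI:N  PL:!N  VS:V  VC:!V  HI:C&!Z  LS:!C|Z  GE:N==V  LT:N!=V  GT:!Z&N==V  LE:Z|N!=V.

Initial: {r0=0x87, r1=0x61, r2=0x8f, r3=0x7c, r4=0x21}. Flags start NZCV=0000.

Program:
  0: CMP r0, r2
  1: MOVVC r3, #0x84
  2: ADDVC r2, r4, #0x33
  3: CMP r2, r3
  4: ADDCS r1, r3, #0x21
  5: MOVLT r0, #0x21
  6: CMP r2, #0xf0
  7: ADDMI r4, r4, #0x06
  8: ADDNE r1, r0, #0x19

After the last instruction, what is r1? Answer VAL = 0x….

0: ✓ CMP  NZCV=1000
1: ✓ MOVVC  r3←0x84
2: ✓ ADDVC  r2←0x54
3: ✓ CMP  NZCV=1001
4: · ADDCS
5: · MOVLT
6: ✓ CMP  NZCV=0000
7: · ADDMI
8: ✓ ADDNE  r1←0xa0

VAL = 0xa0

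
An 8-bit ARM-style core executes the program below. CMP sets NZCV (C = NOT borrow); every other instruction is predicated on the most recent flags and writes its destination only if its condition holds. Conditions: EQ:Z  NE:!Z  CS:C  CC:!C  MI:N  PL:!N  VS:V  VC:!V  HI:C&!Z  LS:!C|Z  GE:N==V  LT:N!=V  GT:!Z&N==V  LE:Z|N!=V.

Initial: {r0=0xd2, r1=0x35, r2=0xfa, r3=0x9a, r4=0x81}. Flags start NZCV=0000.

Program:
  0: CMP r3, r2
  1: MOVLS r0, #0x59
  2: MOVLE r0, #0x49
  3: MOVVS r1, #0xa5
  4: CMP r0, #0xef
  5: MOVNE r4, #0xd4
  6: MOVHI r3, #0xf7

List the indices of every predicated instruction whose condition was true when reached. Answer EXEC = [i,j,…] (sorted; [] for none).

0: ✓ CMP  NZCV=1000
1: ✓ MOVLS  r0←0x59
2: ✓ MOVLE  r0←0x49
3: · MOVVS
4: ✓ CMP  NZCV=0000
5: ✓ MOVNE  r4←0xd4
6: · MOVHI

EXEC = [1,2,5]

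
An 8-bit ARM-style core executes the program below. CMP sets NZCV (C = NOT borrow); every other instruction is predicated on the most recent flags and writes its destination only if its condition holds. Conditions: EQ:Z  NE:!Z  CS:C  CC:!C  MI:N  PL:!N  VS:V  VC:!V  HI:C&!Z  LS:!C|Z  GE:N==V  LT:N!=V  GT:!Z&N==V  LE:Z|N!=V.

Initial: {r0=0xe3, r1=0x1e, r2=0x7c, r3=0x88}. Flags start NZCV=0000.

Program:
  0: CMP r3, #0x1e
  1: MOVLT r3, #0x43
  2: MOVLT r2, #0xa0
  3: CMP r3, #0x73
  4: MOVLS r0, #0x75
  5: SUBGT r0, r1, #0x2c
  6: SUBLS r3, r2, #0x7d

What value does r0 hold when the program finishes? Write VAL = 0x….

VAL = 0x75

0: ✓ CMP  NZCV=0011
1: ✓ MOVLT  r3←0x43
2: ✓ MOVLT  r2←0xa0
3: ✓ CMP  NZCV=1000
4: ✓ MOVLS  r0←0x75
5: · SUBGT
6: ✓ SUBLS  r3←0x23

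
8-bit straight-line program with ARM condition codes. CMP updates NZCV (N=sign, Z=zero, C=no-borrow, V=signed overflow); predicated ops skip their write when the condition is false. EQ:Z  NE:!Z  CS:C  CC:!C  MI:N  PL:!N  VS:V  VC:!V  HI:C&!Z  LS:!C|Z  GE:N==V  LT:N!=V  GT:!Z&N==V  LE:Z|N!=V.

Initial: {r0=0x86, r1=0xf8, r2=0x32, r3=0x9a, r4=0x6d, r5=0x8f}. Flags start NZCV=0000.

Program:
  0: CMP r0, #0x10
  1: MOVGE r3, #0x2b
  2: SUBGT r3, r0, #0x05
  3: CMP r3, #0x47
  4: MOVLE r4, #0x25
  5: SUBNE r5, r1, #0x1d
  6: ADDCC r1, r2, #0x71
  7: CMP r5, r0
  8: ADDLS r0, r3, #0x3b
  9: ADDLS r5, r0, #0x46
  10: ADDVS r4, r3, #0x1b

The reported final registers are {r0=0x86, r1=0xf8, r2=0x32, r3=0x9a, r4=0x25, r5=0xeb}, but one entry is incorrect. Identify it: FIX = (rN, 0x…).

[0] flags=0011 → (cmp)
[1] flags=0011 GE?F → skip
[2] flags=0011 GT?F → skip
[3] flags=0011 → (cmp)
[4] flags=0011 LE?T → r4=0x25
[5] flags=0011 NE?T → r5=0xdb
[6] flags=0011 CC?F → skip
[7] flags=0010 → (cmp)
[8] flags=0010 LS?F → skip
[9] flags=0010 LS?F → skip
[10] flags=0010 VS?F → skip

FIX = (r5, 0xdb)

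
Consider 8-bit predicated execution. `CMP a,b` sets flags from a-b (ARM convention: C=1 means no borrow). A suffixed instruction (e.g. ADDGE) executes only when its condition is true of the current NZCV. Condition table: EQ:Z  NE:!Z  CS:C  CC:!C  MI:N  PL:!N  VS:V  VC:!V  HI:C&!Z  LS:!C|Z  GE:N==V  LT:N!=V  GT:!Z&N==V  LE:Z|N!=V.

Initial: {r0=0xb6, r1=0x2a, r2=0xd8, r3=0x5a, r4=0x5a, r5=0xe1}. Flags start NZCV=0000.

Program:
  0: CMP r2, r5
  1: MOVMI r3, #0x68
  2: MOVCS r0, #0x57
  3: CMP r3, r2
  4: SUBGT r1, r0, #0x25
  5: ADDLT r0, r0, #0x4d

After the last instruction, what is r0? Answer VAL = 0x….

VAL = 0xb6

0: ✓ CMP  NZCV=1000
1: ✓ MOVMI  r3←0x68
2: · MOVCS
3: ✓ CMP  NZCV=1001
4: ✓ SUBGT  r1←0x91
5: · ADDLT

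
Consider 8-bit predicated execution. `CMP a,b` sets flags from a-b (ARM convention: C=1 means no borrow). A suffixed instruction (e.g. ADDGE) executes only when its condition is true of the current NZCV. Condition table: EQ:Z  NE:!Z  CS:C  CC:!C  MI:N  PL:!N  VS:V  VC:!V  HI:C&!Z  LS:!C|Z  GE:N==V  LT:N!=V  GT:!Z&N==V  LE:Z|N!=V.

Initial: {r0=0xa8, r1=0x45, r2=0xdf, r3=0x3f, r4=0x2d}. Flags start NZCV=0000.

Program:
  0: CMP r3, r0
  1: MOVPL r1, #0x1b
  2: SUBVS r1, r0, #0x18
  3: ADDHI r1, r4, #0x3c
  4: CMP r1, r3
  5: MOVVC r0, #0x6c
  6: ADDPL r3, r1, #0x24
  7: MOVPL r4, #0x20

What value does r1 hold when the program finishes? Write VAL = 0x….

[0] flags=1001 → (cmp)
[1] flags=1001 PL?F → skip
[2] flags=1001 VS?T → r1=0x90
[3] flags=1001 HI?F → skip
[4] flags=0011 → (cmp)
[5] flags=0011 VC?F → skip
[6] flags=0011 PL?T → r3=0xb4
[7] flags=0011 PL?T → r4=0x20

VAL = 0x90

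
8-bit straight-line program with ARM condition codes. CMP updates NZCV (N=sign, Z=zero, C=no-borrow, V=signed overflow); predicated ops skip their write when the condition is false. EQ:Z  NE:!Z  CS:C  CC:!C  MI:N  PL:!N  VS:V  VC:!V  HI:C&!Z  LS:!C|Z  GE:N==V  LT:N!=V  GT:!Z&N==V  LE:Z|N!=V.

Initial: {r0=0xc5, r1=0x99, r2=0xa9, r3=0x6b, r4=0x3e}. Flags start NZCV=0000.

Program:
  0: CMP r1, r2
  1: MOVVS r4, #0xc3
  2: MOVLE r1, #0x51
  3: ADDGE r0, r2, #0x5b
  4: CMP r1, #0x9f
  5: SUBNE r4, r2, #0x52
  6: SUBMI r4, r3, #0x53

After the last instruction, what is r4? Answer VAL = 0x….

VAL = 0x18

[0] flags=1000 → (cmp)
[1] flags=1000 VS?F → skip
[2] flags=1000 LE?T → r1=0x51
[3] flags=1000 GE?F → skip
[4] flags=1001 → (cmp)
[5] flags=1001 NE?T → r4=0x57
[6] flags=1001 MI?T → r4=0x18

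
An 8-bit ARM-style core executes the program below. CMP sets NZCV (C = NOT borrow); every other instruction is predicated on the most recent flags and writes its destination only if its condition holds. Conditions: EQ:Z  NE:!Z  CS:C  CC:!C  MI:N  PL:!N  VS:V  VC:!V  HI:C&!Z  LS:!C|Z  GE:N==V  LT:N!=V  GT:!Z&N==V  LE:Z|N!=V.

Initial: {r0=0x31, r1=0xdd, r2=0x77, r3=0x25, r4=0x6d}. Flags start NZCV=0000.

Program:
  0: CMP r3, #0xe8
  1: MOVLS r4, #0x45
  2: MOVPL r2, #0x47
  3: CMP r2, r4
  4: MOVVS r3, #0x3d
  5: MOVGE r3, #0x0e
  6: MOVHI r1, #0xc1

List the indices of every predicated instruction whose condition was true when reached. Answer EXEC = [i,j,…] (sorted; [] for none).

EXEC = [1,2,5,6]

[0] flags=0000 → (cmp)
[1] flags=0000 LS?T → r4=0x45
[2] flags=0000 PL?T → r2=0x47
[3] flags=0010 → (cmp)
[4] flags=0010 VS?F → skip
[5] flags=0010 GE?T → r3=0x0e
[6] flags=0010 HI?T → r1=0xc1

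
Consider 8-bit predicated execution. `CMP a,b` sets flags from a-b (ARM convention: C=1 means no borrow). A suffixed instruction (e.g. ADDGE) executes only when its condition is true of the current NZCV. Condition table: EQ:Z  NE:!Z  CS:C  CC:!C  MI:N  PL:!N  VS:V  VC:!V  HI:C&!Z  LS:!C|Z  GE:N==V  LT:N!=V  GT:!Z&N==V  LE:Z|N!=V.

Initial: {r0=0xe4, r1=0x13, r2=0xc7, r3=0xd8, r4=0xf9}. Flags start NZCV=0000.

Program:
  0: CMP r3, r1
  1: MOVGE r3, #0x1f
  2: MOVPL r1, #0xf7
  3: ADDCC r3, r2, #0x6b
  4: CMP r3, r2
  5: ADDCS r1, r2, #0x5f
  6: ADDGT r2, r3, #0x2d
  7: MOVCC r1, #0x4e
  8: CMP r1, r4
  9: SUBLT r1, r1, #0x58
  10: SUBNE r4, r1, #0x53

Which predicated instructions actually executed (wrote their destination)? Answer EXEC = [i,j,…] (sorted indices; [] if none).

0: ✓ CMP  NZCV=1010
1: · MOVGE
2: · MOVPL
3: · ADDCC
4: ✓ CMP  NZCV=0010
5: ✓ ADDCS  r1←0x26
6: ✓ ADDGT  r2←0x05
7: · MOVCC
8: ✓ CMP  NZCV=0000
9: · SUBLT
10: ✓ SUBNE  r4←0xd3

EXEC = [5,6,10]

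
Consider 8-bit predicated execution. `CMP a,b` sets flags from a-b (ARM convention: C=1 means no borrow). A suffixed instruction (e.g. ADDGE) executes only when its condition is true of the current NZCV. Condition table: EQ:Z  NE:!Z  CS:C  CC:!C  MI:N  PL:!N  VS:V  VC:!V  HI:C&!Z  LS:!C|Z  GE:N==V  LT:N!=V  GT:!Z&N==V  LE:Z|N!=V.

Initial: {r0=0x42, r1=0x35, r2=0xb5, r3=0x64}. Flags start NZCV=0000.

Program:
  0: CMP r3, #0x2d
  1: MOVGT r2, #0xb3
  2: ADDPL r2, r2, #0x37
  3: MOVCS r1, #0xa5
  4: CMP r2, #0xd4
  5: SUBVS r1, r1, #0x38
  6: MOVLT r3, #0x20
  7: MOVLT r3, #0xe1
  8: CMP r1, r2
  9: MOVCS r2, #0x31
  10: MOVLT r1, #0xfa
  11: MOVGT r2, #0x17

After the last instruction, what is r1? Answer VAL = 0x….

[0] flags=0010 → (cmp)
[1] flags=0010 GT?T → r2=0xb3
[2] flags=0010 PL?T → r2=0xea
[3] flags=0010 CS?T → r1=0xa5
[4] flags=0010 → (cmp)
[5] flags=0010 VS?F → skip
[6] flags=0010 LT?F → skip
[7] flags=0010 LT?F → skip
[8] flags=1000 → (cmp)
[9] flags=1000 CS?F → skip
[10] flags=1000 LT?T → r1=0xfa
[11] flags=1000 GT?F → skip

VAL = 0xfa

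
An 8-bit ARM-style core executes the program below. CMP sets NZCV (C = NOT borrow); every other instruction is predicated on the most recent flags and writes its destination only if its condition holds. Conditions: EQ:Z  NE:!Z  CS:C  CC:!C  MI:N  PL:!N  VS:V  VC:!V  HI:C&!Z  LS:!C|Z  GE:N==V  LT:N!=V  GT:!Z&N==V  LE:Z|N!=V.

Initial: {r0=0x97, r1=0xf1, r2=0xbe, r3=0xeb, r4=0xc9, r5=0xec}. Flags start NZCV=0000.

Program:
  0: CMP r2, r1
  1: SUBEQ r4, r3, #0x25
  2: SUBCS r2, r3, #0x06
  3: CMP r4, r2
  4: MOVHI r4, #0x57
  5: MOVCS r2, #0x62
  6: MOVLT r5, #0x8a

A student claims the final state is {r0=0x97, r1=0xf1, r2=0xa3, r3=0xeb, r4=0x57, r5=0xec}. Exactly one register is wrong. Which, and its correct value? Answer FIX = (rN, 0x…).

FIX = (r2, 0x62)

0: ✓ CMP  NZCV=1000
1: · SUBEQ
2: · SUBCS
3: ✓ CMP  NZCV=0010
4: ✓ MOVHI  r4←0x57
5: ✓ MOVCS  r2←0x62
6: · MOVLT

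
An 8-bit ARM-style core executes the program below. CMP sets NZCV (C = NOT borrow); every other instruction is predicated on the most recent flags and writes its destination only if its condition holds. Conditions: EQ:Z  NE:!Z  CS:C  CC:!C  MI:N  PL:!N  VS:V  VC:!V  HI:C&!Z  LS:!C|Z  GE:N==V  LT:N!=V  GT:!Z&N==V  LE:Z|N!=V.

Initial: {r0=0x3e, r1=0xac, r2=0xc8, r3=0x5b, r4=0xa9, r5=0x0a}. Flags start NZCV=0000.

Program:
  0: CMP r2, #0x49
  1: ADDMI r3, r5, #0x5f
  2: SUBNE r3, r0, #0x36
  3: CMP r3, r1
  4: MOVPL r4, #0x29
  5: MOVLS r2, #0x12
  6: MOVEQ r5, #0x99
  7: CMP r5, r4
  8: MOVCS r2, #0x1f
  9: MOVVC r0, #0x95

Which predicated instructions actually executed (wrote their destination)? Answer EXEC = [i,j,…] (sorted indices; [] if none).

0: ✓ CMP  NZCV=0011
1: · ADDMI
2: ✓ SUBNE  r3←0x08
3: ✓ CMP  NZCV=0000
4: ✓ MOVPL  r4←0x29
5: ✓ MOVLS  r2←0x12
6: · MOVEQ
7: ✓ CMP  NZCV=1000
8: · MOVCS
9: ✓ MOVVC  r0←0x95

EXEC = [2,4,5,9]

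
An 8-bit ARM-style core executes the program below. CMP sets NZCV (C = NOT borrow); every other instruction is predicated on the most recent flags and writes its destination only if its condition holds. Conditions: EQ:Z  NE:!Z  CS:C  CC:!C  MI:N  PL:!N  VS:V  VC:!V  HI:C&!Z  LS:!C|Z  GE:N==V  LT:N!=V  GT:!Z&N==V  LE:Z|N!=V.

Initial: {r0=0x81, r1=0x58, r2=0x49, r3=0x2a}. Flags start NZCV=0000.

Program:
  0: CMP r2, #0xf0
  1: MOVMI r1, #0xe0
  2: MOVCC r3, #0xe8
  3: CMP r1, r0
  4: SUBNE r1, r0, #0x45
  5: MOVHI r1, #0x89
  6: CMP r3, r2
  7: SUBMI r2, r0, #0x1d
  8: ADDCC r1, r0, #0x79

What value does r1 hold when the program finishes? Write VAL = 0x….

0: ✓ CMP  NZCV=0000
1: · MOVMI
2: ✓ MOVCC  r3←0xe8
3: ✓ CMP  NZCV=1001
4: ✓ SUBNE  r1←0x3c
5: · MOVHI
6: ✓ CMP  NZCV=1010
7: ✓ SUBMI  r2←0x64
8: · ADDCC

VAL = 0x3c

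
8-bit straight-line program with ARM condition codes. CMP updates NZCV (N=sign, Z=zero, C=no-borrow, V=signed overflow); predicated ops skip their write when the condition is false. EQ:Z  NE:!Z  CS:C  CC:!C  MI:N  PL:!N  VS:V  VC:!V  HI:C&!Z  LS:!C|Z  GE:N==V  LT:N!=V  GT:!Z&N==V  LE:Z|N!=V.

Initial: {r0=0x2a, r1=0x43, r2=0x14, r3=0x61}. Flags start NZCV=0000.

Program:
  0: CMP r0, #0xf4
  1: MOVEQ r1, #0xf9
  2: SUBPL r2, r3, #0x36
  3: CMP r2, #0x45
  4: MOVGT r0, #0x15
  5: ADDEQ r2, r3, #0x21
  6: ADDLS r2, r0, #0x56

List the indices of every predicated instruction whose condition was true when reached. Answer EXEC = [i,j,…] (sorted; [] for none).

EXEC = [2,6]

0: ✓ CMP  NZCV=0000
1: · MOVEQ
2: ✓ SUBPL  r2←0x2b
3: ✓ CMP  NZCV=1000
4: · MOVGT
5: · ADDEQ
6: ✓ ADDLS  r2←0x80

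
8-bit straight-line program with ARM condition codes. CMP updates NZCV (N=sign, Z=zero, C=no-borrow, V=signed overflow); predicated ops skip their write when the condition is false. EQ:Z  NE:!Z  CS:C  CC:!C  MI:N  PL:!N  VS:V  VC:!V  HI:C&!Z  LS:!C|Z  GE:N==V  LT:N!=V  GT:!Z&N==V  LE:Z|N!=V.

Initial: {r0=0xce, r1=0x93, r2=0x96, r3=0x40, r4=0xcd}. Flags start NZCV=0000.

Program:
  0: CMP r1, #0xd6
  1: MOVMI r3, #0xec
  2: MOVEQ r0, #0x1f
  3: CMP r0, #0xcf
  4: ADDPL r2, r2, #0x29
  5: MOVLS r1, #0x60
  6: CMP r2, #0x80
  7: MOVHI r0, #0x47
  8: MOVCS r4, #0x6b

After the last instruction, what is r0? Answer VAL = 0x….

0: ✓ CMP  NZCV=1000
1: ✓ MOVMI  r3←0xec
2: · MOVEQ
3: ✓ CMP  NZCV=1000
4: · ADDPL
5: ✓ MOVLS  r1←0x60
6: ✓ CMP  NZCV=0010
7: ✓ MOVHI  r0←0x47
8: ✓ MOVCS  r4←0x6b

VAL = 0x47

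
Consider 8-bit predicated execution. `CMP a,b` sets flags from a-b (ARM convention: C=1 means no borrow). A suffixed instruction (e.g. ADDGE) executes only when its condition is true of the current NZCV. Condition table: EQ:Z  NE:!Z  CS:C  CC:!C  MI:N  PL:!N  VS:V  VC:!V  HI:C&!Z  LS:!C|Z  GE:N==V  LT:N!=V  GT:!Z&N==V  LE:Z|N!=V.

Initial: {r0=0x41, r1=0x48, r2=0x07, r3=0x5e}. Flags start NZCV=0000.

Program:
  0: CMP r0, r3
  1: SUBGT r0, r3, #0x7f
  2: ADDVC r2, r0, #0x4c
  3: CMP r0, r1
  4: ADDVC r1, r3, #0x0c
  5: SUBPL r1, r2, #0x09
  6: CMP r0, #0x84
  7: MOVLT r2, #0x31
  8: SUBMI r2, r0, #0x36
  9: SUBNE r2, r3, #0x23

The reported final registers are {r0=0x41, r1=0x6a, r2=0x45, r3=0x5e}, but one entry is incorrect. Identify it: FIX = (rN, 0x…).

[0] flags=1000 → (cmp)
[1] flags=1000 GT?F → skip
[2] flags=1000 VC?T → r2=0x8d
[3] flags=1000 → (cmp)
[4] flags=1000 VC?T → r1=0x6a
[5] flags=1000 PL?F → skip
[6] flags=1001 → (cmp)
[7] flags=1001 LT?F → skip
[8] flags=1001 MI?T → r2=0x0b
[9] flags=1001 NE?T → r2=0x3b

FIX = (r2, 0x3b)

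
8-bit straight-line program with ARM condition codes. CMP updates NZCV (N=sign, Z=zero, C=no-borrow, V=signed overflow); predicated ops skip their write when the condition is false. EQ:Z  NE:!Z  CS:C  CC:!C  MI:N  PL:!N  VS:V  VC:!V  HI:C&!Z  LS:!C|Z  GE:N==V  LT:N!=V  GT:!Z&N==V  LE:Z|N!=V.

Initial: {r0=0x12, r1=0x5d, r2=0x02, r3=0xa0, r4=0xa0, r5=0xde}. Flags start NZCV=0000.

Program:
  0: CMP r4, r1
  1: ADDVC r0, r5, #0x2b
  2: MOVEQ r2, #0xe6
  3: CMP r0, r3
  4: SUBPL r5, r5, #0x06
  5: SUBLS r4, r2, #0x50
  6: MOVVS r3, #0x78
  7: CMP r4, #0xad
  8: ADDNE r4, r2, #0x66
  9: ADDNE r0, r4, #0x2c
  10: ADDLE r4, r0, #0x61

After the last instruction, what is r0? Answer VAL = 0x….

[0] flags=0011 → (cmp)
[1] flags=0011 VC?F → skip
[2] flags=0011 EQ?F → skip
[3] flags=0000 → (cmp)
[4] flags=0000 PL?T → r5=0xd8
[5] flags=0000 LS?T → r4=0xb2
[6] flags=0000 VS?F → skip
[7] flags=0010 → (cmp)
[8] flags=0010 NE?T → r4=0x68
[9] flags=0010 NE?T → r0=0x94
[10] flags=0010 LE?F → skip

VAL = 0x94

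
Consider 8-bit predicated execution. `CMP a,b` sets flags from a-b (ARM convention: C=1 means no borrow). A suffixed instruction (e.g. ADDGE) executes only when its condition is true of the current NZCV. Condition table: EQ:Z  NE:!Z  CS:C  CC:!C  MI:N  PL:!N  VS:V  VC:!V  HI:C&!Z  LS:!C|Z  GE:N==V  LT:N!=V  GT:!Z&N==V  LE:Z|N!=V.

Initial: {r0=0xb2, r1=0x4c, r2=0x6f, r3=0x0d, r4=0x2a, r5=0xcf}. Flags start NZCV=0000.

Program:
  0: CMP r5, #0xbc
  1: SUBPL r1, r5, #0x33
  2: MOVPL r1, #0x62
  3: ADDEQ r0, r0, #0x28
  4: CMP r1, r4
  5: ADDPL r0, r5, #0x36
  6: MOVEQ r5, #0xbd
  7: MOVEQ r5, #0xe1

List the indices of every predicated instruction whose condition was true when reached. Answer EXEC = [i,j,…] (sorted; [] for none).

0: ✓ CMP  NZCV=0010
1: ✓ SUBPL  r1←0x9c
2: ✓ MOVPL  r1←0x62
3: · ADDEQ
4: ✓ CMP  NZCV=0010
5: ✓ ADDPL  r0←0x05
6: · MOVEQ
7: · MOVEQ

EXEC = [1,2,5]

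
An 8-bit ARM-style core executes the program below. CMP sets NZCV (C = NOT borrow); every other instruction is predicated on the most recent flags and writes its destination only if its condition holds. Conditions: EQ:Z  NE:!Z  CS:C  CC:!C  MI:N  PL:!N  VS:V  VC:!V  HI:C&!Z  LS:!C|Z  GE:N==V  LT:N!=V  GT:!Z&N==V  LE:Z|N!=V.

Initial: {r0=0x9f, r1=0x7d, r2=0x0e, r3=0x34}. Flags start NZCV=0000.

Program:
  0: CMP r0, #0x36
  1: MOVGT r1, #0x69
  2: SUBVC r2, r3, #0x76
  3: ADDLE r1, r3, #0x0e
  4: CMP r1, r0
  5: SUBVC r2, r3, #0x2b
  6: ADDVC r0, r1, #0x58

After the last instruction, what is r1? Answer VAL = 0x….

[0] flags=0011 → (cmp)
[1] flags=0011 GT?F → skip
[2] flags=0011 VC?F → skip
[3] flags=0011 LE?T → r1=0x42
[4] flags=1001 → (cmp)
[5] flags=1001 VC?F → skip
[6] flags=1001 VC?F → skip

VAL = 0x42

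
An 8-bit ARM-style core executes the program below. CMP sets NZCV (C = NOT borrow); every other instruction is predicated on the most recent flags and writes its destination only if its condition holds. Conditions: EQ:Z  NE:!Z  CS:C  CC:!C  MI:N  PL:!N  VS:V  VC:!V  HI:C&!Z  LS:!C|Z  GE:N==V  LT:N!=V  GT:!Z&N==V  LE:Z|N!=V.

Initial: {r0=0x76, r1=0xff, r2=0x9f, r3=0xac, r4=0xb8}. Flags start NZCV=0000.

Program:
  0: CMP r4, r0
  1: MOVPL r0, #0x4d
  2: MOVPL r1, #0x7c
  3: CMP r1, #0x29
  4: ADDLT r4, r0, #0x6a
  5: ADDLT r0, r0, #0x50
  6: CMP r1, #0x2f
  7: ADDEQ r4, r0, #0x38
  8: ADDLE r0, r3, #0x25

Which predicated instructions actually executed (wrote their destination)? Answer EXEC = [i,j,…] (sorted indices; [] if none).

EXEC = [1,2]

[0] flags=0011 → (cmp)
[1] flags=0011 PL?T → r0=0x4d
[2] flags=0011 PL?T → r1=0x7c
[3] flags=0010 → (cmp)
[4] flags=0010 LT?F → skip
[5] flags=0010 LT?F → skip
[6] flags=0010 → (cmp)
[7] flags=0010 EQ?F → skip
[8] flags=0010 LE?F → skip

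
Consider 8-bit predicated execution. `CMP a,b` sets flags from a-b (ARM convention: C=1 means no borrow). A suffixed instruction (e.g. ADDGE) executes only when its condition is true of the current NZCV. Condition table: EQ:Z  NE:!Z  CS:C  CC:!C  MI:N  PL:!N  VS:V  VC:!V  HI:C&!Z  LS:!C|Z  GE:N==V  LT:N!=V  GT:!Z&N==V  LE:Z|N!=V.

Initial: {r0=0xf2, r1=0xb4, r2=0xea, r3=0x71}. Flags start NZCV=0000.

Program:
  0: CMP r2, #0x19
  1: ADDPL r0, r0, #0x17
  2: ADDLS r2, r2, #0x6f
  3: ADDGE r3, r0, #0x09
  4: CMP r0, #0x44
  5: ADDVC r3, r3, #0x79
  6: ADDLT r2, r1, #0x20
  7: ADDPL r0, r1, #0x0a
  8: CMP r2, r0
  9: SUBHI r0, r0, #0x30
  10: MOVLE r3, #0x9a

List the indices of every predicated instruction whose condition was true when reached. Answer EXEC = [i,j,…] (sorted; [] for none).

EXEC = [5,6,10]

0: ✓ CMP  NZCV=1010
1: · ADDPL
2: · ADDLS
3: · ADDGE
4: ✓ CMP  NZCV=1010
5: ✓ ADDVC  r3←0xea
6: ✓ ADDLT  r2←0xd4
7: · ADDPL
8: ✓ CMP  NZCV=1000
9: · SUBHI
10: ✓ MOVLE  r3←0x9a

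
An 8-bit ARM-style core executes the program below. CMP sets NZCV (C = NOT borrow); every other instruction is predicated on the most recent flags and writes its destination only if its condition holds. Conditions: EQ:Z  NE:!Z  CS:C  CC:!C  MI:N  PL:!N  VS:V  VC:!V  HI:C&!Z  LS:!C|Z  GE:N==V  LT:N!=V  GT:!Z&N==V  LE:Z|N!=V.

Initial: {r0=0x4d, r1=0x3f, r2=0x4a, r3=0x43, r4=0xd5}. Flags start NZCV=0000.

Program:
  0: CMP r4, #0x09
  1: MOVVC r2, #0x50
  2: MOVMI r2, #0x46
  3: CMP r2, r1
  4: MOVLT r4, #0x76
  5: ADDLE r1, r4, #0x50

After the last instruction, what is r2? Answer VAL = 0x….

[0] flags=1010 → (cmp)
[1] flags=1010 VC?T → r2=0x50
[2] flags=1010 MI?T → r2=0x46
[3] flags=0010 → (cmp)
[4] flags=0010 LT?F → skip
[5] flags=0010 LE?F → skip

VAL = 0x46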